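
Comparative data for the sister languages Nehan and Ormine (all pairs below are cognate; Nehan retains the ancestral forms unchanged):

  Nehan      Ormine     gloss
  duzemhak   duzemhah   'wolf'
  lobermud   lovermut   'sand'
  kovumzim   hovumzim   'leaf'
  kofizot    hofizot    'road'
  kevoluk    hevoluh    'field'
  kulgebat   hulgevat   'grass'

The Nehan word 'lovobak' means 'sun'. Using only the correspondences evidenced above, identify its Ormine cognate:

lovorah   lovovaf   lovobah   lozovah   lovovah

kulgebat ~ hulgevat — Nehan b corresponds to Ormine v between vowels (before a back vowel).
duzemhak ~ duzemhah, kevoluk ~ hevoluh — Nehan k corresponds to Ormine h word-finally.
Applying these to Nehan 'lovobak':
  lovobak → lovovak   (b→v between vowels (before a back vowel))
  lovovak → lovovah   (k→h word-finally)
So the Ormine cognate is 'lovovah'.

lovovah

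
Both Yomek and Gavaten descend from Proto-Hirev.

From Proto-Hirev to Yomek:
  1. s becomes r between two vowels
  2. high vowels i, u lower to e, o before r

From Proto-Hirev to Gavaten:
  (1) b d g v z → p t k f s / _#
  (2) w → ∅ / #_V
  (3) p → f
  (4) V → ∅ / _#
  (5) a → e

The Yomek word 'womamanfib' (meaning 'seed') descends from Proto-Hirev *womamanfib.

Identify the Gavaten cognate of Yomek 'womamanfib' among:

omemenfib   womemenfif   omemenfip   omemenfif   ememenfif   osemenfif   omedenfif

Gavaten: start from *womamanfib.
  rule 1 (final devoicing): womamanfib → womamanfip
  rule 2 (glide loss): womamanfip → omamanfip
  rule 3 (unconditioned shift): omamanfip → omamanfif
  rule 4: no change — omamanfif
  rule 5 (vowel merger): omamanfif → omemenfif
  ⇒ Gavaten omemenfif

omemenfif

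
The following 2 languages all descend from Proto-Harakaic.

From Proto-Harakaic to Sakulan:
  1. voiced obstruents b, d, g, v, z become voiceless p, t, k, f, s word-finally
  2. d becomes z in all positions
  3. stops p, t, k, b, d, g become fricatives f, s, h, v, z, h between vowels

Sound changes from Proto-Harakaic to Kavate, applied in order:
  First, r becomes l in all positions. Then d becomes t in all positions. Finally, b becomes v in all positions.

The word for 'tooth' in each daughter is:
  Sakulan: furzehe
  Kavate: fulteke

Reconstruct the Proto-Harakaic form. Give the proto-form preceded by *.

*furdeke

Position 6: Sakulan has h, Kavate has k. Kavate preserves k here (none of its changes turn any other segment into k), so the proto-segment is *k.
Position 3: Sakulan has r, Kavate has l. Sakulan preserves r here (none of its changes turn any other segment into r), so the proto-segment is *r.
This points to *furdeke. Verify forward in each daughter:
Sakulan: *furdeke
  furdeke (rule 1 does not apply)
  furdeke → furzeke   [unconditioned shift]
  furzeke → furzehe   [intervocalic lenition]
  giving Sakulan furzehe.
Kavate: *furdeke > fuldeke > fulteke  (by unconditioned shift, unconditioned shift)
*furdeke is the unique common source.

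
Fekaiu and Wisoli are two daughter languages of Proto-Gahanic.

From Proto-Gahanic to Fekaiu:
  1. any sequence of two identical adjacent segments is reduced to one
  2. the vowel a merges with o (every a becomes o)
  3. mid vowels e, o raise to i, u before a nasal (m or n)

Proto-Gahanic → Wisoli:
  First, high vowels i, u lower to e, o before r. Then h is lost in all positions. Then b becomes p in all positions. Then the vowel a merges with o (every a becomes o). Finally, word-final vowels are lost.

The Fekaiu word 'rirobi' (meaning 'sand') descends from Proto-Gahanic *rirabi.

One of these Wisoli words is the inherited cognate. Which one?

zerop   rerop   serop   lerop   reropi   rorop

rerop

Wisoli: *rirabi
  rirabi → rerabi   [pre-rhotic lowering]
  rerabi (rule 2 does not apply)
  rerabi → rerapi   [unconditioned shift]
  rerapi → reropi   [vowel merger]
  reropi → rerop   [apocope]
  giving Wisoli rerop.
The other candidates each miss or misapply at least one Wisoli change.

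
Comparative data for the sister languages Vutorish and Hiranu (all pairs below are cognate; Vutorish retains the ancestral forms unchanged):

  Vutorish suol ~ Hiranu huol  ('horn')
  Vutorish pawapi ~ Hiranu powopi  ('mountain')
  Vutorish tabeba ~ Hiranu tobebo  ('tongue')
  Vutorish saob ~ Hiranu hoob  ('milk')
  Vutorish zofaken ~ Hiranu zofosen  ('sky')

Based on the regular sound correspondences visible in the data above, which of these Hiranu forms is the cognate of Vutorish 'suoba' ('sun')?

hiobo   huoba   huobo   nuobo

huobo

suol ~ huol — Vutorish s corresponds to Hiranu h word-initially before a back vowel.
tabeba ~ tobebo — Vutorish a corresponds to Hiranu o word-finally.
Applying these to Vutorish 'suoba':
  suoba → huoba   (s→h word-initially before a back vowel)
  huoba → huobo   (a→o word-finally)
So the Hiranu cognate is 'huobo'.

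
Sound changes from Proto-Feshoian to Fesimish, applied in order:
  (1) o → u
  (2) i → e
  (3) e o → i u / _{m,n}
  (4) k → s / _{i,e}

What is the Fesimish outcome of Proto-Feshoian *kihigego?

Fesimish: *kihigego
  kihigego → kihigegu   [vowel merger]
  kihigegu → kehegegu   [vowel merger]
  kehegegu (rule 3 does not apply)
  kehegegu → sehegegu   [palatalisation]
  giving Fesimish sehegegu.

sehegegu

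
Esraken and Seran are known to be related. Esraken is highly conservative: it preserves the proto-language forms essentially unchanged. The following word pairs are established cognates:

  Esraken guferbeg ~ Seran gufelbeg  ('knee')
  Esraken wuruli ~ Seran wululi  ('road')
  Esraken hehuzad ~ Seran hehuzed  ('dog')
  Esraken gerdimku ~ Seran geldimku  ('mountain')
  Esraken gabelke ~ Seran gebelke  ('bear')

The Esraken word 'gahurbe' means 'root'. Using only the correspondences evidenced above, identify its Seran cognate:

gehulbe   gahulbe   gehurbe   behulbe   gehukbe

gehulbe

hehuzad ~ hehuzed — Esraken a corresponds to Seran e after a consonant, before a consonant other than r, m, n, p, b, f, v.
guferbeg ~ gufelbeg — Esraken r corresponds to Seran l after a vowel, before a labial obstruent.
Applying these to Esraken 'gahurbe':
  gahurbe → gehurbe   (a→e after a consonant, before a consonant other than r, m, n, p, b, f, v)
  gehurbe → gehulbe   (r→l after a vowel, before a labial obstruent)
So the Seran cognate is 'gehulbe'.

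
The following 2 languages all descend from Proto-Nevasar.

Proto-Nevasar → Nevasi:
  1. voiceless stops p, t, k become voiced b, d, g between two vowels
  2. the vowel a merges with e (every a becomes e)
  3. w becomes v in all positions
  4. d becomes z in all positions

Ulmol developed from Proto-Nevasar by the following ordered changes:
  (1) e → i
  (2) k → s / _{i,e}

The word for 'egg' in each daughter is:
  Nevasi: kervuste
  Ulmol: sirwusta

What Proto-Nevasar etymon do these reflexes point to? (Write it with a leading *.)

*kerwusta

Position 4: Nevasi has v, Ulmol has w. Ulmol preserves w here (none of its changes turn any other segment into w), so the proto-segment is *w.
Position 8: Nevasi has e, Ulmol has a. Ulmol preserves a here (none of its changes turn any other segment into a), so the proto-segment is *a.
Position 2: Nevasi has e, Ulmol has i. Taking the neighbouring segments as reconstructed: Nevasi e could go back to *a or *e; Ulmol i could go back to *e or *i — the one source consistent with every daughter is *e.
Continuing position by position gives *kerwusta; check it forward:
Nevasi: *kerwusta
  kerwusta (rule 1 does not apply)
  kerwusta → kerwuste   [vowel merger]
  kerwuste → kervuste   [unconditioned shift]
  kervuste (rule 4 does not apply)
  giving Nevasi kervuste.
Ulmol: *kerwusta > kirwusta > sirwusta  (by vowel merger, palatalisation)
No other proto-form is consistent with every reflex, so the reconstruction is *kerwusta.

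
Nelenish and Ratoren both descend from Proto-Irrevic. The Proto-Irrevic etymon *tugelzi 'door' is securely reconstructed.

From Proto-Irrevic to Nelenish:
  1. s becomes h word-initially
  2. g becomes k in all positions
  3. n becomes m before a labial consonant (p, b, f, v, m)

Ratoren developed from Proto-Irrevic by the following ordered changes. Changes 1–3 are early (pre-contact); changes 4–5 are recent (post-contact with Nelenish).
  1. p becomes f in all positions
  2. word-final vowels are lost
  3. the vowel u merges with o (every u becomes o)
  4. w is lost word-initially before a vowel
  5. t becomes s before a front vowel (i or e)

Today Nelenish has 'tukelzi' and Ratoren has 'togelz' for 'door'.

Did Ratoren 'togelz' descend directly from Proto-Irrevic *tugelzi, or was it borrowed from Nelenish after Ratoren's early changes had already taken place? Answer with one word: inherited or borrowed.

If inherited, *tugelzi would pass through all of Ratoren's changes:
Ratoren: *tugelzi
  tugelzi (rule 1 does not apply)
  tugelzi → tugelz   [apocope]
  tugelz → togelz   [vowel merger]
  togelz (rule 4 does not apply)
  togelz (rule 5 does not apply)
  giving Ratoren togelz.
If borrowed from Nelenish 'tukelzi' after the early changes, it would undergo only the recent ones:
  rule 4 (glide loss): no change (tukelzi)
  rule 5 (palatalisation): no change (tukelzi)
  ⇒ as a loan: tukelzi
Ratoren 'togelz' matches the inherited outcome exactly, so it is an inherited cognate, not a loan.

inherited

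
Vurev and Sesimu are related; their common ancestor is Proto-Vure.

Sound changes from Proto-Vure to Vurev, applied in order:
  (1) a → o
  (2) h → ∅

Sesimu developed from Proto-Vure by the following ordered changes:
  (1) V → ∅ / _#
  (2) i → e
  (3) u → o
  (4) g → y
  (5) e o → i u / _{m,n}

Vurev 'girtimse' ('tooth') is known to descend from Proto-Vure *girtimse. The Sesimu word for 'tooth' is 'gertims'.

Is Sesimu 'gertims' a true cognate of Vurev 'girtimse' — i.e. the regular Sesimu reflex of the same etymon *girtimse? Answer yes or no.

Derive the expected Sesimu reflex of *girtimse:
Sesimu: *girtimse > girtims > gertems > yertems > yertims  (by apocope, vowel merger, unconditioned shift, pre-nasal raising)
The regular Sesimu reflex would be 'yertims', but the attested form is 'gertims'. The correspondence is irregular, so they are not cognates (the Sesimu form has a different source).

no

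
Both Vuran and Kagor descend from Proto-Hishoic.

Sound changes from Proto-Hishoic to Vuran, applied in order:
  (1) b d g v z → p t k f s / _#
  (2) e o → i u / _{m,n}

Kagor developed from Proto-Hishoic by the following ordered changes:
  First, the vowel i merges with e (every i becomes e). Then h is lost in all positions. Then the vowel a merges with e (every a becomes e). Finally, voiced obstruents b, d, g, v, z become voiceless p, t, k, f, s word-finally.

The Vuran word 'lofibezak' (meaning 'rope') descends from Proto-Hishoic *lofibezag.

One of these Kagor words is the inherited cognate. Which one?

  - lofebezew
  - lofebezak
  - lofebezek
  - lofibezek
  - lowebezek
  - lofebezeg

Kagor: start from *lofibezag.
  rule 1 (vowel merger): lofibezag → lofebezag
  rule 2: no change — lofebezag
  rule 3 (vowel merger): lofebezag → lofebezeg
  rule 4 (final devoicing): lofebezeg → lofebezek
  ⇒ Kagor lofebezek

lofebezek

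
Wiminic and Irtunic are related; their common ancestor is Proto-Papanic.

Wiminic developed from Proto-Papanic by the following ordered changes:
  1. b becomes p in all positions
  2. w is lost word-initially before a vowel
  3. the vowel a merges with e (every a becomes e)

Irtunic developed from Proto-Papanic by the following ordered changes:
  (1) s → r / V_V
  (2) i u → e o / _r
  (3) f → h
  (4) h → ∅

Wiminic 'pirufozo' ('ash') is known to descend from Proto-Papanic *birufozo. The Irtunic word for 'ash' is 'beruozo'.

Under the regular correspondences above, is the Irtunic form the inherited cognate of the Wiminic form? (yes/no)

yes

Derive the expected Irtunic reflex of *birufozo:
Irtunic: start from *birufozo.
  rule 1: no change — birufozo
  rule 2 (pre-rhotic lowering): birufozo → berufozo
  rule 3 (unconditioned shift): berufozo → beruhozo
  rule 4 (h-loss): beruhozo → beruozo
  ⇒ Irtunic beruozo
Irtunic 'beruozo' matches the regular reflex exactly, so the pair is cognate.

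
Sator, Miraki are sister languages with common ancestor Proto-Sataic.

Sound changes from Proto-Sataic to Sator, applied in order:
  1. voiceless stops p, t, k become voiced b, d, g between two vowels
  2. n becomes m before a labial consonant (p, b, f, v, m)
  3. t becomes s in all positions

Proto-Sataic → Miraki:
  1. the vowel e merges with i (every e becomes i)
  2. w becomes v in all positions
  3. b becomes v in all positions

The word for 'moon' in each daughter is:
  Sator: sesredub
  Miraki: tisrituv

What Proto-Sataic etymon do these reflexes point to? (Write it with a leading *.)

Position 6: Sator has d, Miraki has t. Miraki preserves t here (none of its changes turn any other segment into t), so the proto-segment is *t.
Position 5: Sator has e, Miraki has i. Sator preserves e here (none of its changes turn any other segment into e), so the proto-segment is *e.
This points to *tesretub. Verify forward in each daughter:
Sator: start from *tesretub.
  rule 1 (intervocalic voicing): tesretub → tesredub
  rule 2: no change — tesredub
  rule 3 (unconditioned shift): tesredub → sesredub
  ⇒ Sator sesredub
Miraki: *tesretub
  tesretub → tisritub   [vowel merger]
  tisritub (rule 2 does not apply)
  tisritub → tisrituv   [unconditioned shift]
  giving Miraki tisrituv.
No other proto-form is consistent with every reflex, so the reconstruction is *tesretub.

*tesretub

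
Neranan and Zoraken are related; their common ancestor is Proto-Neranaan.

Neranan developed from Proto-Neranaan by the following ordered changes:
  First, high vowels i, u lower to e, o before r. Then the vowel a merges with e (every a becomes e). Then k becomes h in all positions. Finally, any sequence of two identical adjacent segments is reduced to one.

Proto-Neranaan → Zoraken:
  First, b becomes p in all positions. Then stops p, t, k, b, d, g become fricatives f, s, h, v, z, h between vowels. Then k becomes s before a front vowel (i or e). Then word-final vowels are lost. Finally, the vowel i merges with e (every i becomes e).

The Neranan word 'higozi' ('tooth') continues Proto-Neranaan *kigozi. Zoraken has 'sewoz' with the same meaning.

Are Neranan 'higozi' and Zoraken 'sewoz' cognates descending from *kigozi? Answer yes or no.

no

Derive the expected Zoraken reflex of *kigozi:
Zoraken: *kigozi > kihozi > sihozi > sihoz > sehoz  (by intervocalic lenition, palatalisation, apocope, vowel merger)
The regular Zoraken reflex would be 'sehoz', but the attested form is 'sewoz'. The correspondence is irregular, so they are not cognates (the Zoraken form has a different source).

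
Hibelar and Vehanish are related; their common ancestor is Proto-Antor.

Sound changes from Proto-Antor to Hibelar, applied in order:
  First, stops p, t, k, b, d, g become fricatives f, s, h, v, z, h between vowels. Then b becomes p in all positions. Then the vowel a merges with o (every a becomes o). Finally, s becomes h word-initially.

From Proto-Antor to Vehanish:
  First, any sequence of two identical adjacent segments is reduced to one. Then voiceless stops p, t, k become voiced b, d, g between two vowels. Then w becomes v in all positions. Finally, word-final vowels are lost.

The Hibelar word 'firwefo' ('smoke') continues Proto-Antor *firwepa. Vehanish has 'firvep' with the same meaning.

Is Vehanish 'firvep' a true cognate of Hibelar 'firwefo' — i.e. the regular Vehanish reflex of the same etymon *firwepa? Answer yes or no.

Derive the expected Vehanish reflex of *firwepa:
Vehanish: *firwepa
  firwepa (rule 1 does not apply)
  firwepa → firweba   [intervocalic voicing]
  firweba → firveba   [unconditioned shift]
  firveba → firveb   [apocope]
  giving Vehanish firveb.
The regular Vehanish reflex would be 'firveb', but the attested form is 'firvep'. The correspondence is irregular, so they are not cognates (the Vehanish form has a different source).

no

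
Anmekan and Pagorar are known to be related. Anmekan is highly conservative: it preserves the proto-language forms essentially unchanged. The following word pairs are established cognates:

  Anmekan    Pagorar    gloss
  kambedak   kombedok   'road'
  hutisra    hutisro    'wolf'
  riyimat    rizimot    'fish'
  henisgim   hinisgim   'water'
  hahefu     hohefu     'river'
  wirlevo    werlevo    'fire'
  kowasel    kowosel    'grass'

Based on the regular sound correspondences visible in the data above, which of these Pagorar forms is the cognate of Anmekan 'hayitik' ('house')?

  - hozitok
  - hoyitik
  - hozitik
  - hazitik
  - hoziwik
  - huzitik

hozitik

kambedak ~ kombedok, riyimat ~ rizimot — Anmekan a corresponds to Pagorar o after a consonant, before a consonant other than r, m, n, p, b, f, v.
riyimat ~ rizimot — Anmekan y corresponds to Pagorar z between vowels (before a front vowel).
Applying these to Anmekan 'hayitik':
  hayitik → hoyitik   (a→o after a consonant, before a consonant other than r, m, n, p, b, f, v)
  hoyitik → hozitik   (y→z between vowels (before a front vowel))
So the Pagorar cognate is 'hozitik'.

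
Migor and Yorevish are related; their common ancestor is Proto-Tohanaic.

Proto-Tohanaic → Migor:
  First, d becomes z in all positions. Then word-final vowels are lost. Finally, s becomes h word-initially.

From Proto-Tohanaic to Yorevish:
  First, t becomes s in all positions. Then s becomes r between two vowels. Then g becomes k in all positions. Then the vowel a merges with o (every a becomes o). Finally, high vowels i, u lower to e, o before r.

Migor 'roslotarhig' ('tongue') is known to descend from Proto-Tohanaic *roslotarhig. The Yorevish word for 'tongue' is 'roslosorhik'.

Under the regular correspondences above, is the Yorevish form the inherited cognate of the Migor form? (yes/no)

no

Derive the expected Yorevish reflex of *roslotarhig:
Yorevish: start from *roslotarhig.
  rule 1 (unconditioned shift): roslotarhig → roslosarhig
  rule 2 (rhotacism): roslosarhig → roslorarhig
  rule 3 (unconditioned shift): roslorarhig → roslorarhik
  rule 4 (vowel merger): roslorarhik → roslororhik
  rule 5: no change — roslororhik
  ⇒ Yorevish roslororhik
The regular Yorevish reflex would be 'roslororhik', but the attested form is 'roslosorhik'. The correspondence is irregular, so they are not cognates (the Yorevish form has a different source).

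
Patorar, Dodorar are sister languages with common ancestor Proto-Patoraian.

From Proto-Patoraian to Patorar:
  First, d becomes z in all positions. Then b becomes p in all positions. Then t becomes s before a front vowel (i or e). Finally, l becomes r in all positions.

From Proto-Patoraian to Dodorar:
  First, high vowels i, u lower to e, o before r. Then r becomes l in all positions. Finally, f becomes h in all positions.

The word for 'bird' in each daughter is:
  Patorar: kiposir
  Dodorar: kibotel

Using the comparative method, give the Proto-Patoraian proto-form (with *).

*kibotir

Position 5: Patorar has s, Dodorar has t. Dodorar preserves t here (none of its changes turn any other segment into t), so the proto-segment is *t.
Position 3: Patorar has p, Dodorar has b. Dodorar preserves b here (none of its changes turn any other segment into b), so the proto-segment is *b.
Continuing position by position gives *kibotir; check it forward:
Patorar: start from *kibotir.
  rule 1: no change — kibotir
  rule 2 (unconditioned shift): kibotir → kipotir
  rule 3 (palatalisation): kipotir → kiposir
  rule 4: no change — kiposir
  ⇒ Patorar kiposir
Dodorar: *kibotir > kiboter > kibotel  (by pre-rhotic lowering, unconditioned shift)
Only *kibotir yields all of Patorar kiposir, Dodorar kibotel.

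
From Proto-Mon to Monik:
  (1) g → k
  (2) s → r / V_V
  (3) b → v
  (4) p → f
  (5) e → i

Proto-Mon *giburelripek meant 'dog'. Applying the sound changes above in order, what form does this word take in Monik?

Monik: start from *giburelripek.
  rule 1 (unconditioned shift): giburelripek → kiburelripek
  rule 2: no change — kiburelripek
  rule 3 (unconditioned shift): kiburelripek → kivurelripek
  rule 4 (unconditioned shift): kivurelripek → kivurelrifek
  rule 5 (vowel merger): kivurelrifek → kivurilrifik
  ⇒ Monik kivurilrifik

kivurilrifik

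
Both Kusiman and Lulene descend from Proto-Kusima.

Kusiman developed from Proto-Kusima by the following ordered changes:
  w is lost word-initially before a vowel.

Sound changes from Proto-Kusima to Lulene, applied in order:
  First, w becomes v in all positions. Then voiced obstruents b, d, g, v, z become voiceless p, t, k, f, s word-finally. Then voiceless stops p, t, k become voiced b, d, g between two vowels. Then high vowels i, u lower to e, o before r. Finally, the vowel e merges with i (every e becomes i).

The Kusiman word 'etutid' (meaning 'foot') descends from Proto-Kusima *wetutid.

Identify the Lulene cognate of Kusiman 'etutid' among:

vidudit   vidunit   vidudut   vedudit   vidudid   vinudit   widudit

Lulene: *wetutid
  wetutid → vetutid   [unconditioned shift]
  vetutid → vetutit   [final devoicing]
  vetutit → vedudit   [intervocalic voicing]
  vedudit (rule 4 does not apply)
  vedudit → vidudit   [vowel merger]
  giving Lulene vidudit.
The other candidates each miss or misapply at least one Lulene change.

vidudit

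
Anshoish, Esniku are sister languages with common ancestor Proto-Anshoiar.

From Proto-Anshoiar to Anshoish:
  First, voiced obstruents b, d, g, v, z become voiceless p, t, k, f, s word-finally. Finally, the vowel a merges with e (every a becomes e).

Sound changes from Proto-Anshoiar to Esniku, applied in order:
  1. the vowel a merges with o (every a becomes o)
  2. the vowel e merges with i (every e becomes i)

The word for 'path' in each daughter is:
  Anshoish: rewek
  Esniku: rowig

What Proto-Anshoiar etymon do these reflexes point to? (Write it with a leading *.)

*raweg

Position 4: Anshoish has e, Esniku has i. Taking the neighbouring segments as reconstructed: Anshoish e could go back to *a or *e; Esniku i could go back to *e or *i — the one source consistent with every daughter is *e.
Position 2: Anshoish has e, Esniku has o. Taking the neighbouring segments as reconstructed: Anshoish e could go back to *a or *e; Esniku o could go back to *a or *o — the one source consistent with every daughter is *a.
Verify the candidate proto-form against each daughter:
Anshoish: *raweg > rawek > rewek  (by final devoicing, vowel merger)
Esniku: *raweg
  raweg → roweg   [vowel merger]
  roweg → rowig   [vowel merger]
  giving Esniku rowig.
No other proto-form is consistent with every reflex, so the reconstruction is *raweg.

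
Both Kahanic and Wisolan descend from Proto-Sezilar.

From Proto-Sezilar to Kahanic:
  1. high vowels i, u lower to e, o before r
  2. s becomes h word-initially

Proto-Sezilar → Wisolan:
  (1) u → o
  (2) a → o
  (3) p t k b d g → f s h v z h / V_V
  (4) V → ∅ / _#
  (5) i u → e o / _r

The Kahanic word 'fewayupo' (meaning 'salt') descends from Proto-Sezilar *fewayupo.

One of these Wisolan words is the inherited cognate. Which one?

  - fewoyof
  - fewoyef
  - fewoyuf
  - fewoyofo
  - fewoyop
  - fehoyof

fewoyof

Wisolan: *fewayupo > fewayopo > fewoyopo > fewoyofo > fewoyof  (by vowel merger, vowel merger, intervocalic lenition, apocope)
Only 'fewoyof' matches the regular Wisolan development of *fewayupo.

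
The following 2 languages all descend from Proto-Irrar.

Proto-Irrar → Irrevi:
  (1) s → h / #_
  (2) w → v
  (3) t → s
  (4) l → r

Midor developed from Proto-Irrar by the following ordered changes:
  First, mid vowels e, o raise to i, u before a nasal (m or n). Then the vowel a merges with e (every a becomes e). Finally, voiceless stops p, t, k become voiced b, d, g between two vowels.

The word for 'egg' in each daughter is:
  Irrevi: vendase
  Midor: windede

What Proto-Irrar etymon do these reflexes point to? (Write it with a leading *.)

*wendate

Position 1: Irrevi has v, Midor has w. Midor preserves w here (none of its changes turn any other segment into w), so the proto-segment is *w.
Position 6: Irrevi has s, Midor has d. Taking the neighbouring segments as reconstructed: Irrevi s could go back to *t or *s; Midor d could go back to *t or *d — the one source consistent with every daughter is *t.
Continuing position by position gives *wendate; check it forward:
Irrevi: *wendate > vendate > vendase  (by unconditioned shift, unconditioned shift)
Midor: start from *wendate.
  rule 1 (pre-nasal raising): wendate → windate
  rule 2 (vowel merger): windate → windete
  rule 3 (intervocalic voicing): windete → windede
  ⇒ Midor windede
Only *wendate yields all of Irrevi vendase, Midor windede.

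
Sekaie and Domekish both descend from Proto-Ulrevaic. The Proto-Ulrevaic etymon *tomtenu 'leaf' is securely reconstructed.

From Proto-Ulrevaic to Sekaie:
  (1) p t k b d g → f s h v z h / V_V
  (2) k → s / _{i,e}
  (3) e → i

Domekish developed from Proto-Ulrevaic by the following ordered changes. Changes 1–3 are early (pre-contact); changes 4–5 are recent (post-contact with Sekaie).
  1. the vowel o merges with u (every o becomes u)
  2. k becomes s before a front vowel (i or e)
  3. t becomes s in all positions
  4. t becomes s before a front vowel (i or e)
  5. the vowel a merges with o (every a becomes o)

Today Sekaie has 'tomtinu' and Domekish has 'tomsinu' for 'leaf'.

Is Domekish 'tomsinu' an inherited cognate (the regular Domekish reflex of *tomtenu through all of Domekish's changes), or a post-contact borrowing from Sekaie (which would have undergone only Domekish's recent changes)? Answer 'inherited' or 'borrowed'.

If inherited, *tomtenu would pass through all of Domekish's changes:
Domekish: *tomtenu > tumtenu > sumsenu  (by vowel merger, unconditioned shift)
If borrowed from Sekaie 'tomtinu' after the early changes, it would undergo only the recent ones:
  rule 4 (palatalisation): tomtinu → tomsinu
  rule 5 (vowel merger): no change (tomsinu)
  ⇒ as a loan: tomsinu
Domekish 'tomsinu' matches the loan outcome 'tomsinu', not the inherited 'sumsenu' — it skipped the early Domekish changes, so it was borrowed from Sekaie.

borrowed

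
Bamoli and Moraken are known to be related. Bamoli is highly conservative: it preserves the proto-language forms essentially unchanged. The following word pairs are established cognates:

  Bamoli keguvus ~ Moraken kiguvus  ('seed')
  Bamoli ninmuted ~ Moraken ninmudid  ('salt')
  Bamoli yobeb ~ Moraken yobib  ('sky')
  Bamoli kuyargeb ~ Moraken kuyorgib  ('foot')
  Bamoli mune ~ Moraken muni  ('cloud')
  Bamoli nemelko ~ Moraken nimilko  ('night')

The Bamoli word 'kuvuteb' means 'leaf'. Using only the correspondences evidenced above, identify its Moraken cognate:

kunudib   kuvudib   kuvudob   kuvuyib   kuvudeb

ninmuted ~ ninmudid — Bamoli t corresponds to Moraken d between vowels (before a front vowel).
yobeb ~ yobib, kuyargeb ~ kuyorgib — Bamoli e corresponds to Moraken i after a consonant, before a labial obstruent.
Applying these to Bamoli 'kuvuteb':
  kuvuteb → kuvudeb   (t→d between vowels (before a front vowel))
  kuvudeb → kuvudib   (e→i after a consonant, before a labial obstruent)
So the Moraken cognate is 'kuvudib'.

kuvudib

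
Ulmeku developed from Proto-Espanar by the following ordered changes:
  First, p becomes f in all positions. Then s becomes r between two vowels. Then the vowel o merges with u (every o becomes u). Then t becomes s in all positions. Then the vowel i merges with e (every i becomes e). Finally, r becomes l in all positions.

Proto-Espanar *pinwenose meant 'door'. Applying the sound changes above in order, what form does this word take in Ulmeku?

Ulmeku: *pinwenose > finwenose > finwenore > finwenure > fenwenure > fenwenule  (by unconditioned shift, rhotacism, vowel merger, vowel merger, unconditioned shift)

fenwenule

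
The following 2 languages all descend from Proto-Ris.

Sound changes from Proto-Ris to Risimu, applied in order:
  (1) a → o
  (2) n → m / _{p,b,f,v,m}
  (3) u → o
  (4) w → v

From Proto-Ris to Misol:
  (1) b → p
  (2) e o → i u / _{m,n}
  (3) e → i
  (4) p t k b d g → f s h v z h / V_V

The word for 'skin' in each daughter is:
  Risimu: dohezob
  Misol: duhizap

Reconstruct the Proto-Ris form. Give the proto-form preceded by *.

Position 7: Risimu has b, Misol has p. Risimu preserves b here (none of its changes turn any other segment into b), so the proto-segment is *b.
Position 2: Risimu has o, Misol has u. Taking the neighbouring segments as reconstructed: Risimu o could go back to *a or *o or *u; Misol u can only go back to *u — the one source consistent with every daughter is *u.
Continuing position by position gives *duhezab; check it forward:
Risimu: start from *duhezab.
  rule 1 (vowel merger): duhezab → duhezob
  rule 2: no change — duhezob
  rule 3 (vowel merger): duhezob → dohezob
  rule 4: no change — dohezob
  ⇒ Risimu dohezob
Misol: start from *duhezab.
  rule 1 (unconditioned shift): duhezab → duhezap
  rule 2: no change — duhezap
  rule 3 (vowel merger): duhezap → duhizap
  rule 4: no change — duhizap
  ⇒ Misol duhizap
*duhezab is the unique common source.

*duhezab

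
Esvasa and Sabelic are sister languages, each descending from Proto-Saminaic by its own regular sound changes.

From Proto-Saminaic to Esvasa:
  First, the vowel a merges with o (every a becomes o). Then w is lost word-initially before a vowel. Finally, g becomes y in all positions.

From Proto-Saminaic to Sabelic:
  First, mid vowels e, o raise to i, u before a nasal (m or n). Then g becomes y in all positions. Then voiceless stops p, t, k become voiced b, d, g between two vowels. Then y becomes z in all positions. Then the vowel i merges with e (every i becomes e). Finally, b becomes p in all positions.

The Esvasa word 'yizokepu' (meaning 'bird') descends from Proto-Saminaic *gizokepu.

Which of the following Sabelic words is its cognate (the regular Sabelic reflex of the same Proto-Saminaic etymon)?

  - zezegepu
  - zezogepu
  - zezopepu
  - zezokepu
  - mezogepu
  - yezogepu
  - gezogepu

Sabelic: *gizokepu > yizokepu > yizogebu > zizogebu > zezogebu > zezogepu  (by unconditioned shift, intervocalic voicing, unconditioned shift, vowel merger, unconditioned shift)

zezogepu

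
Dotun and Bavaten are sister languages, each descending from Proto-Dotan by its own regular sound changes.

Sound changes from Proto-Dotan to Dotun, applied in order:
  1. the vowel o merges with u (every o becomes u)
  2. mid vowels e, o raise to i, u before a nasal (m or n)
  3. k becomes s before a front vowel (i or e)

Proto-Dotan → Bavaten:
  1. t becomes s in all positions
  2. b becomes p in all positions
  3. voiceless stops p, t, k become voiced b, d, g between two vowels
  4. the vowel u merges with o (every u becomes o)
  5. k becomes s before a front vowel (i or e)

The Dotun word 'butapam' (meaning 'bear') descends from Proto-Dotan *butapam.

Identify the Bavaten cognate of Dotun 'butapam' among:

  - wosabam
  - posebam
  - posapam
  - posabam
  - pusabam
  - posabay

posabam

Bavaten: *butapam > busapam > pusapam > pusabam > posabam  (by unconditioned shift, unconditioned shift, intervocalic voicing, vowel merger)
The other candidates each miss or misapply at least one Bavaten change.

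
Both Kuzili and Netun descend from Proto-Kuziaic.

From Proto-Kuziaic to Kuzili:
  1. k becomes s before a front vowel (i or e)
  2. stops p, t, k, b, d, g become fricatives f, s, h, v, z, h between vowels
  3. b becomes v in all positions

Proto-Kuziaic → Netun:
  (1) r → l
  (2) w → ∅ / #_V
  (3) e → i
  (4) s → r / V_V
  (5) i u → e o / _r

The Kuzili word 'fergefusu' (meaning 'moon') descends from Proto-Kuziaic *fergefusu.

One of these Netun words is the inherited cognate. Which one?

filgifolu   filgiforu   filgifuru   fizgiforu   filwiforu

Netun: start from *fergefusu.
  rule 1 (unconditioned shift): fergefusu → felgefusu
  rule 2: no change — felgefusu
  rule 3 (vowel merger): felgefusu → filgifusu
  rule 4 (rhotacism): filgifusu → filgifuru
  rule 5 (pre-rhotic lowering): filgifuru → filgiforu
  ⇒ Netun filgiforu
The other candidates each miss or misapply at least one Netun change.

filgiforu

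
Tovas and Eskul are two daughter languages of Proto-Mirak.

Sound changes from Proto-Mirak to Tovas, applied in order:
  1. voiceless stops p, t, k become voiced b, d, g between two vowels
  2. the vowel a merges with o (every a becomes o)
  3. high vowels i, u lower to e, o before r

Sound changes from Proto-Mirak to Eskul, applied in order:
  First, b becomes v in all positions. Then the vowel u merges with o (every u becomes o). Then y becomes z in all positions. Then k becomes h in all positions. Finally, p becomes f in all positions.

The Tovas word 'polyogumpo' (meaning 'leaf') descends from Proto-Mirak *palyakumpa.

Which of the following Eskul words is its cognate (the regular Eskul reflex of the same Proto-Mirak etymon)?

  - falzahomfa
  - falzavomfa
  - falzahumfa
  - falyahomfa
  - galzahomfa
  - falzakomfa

falzahomfa

Eskul: *palyakumpa > palyakompa > palzakompa > palzahompa > falzahomfa  (by vowel merger, unconditioned shift, unconditioned shift, unconditioned shift)
The other candidates each miss or misapply at least one Eskul change.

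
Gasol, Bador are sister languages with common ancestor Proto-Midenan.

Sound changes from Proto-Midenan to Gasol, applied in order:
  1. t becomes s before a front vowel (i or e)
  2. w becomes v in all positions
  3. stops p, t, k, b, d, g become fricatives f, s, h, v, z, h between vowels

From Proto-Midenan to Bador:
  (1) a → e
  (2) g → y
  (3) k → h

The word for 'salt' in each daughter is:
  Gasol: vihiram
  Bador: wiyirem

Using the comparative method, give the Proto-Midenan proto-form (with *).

*wigiram

Position 3: Gasol has h, Bador has y. Taking the neighbouring segments as reconstructed: Gasol h could go back to *k or *g or *h; Bador y could go back to *g or *y — the one source consistent with every daughter is *g.
Position 6: Gasol has a, Bador has e. Gasol preserves a here (none of its changes turn any other segment into a), so the proto-segment is *a.
Verify the candidate proto-form against each daughter:
Gasol: start from *wigiram.
  rule 1: no change — wigiram
  rule 2 (unconditioned shift): wigiram → vigiram
  rule 3 (intervocalic lenition): vigiram → vihiram
  ⇒ Gasol vihiram
Bador: start from *wigiram.
  rule 1 (vowel merger): wigiram → wigirem
  rule 2 (unconditioned shift): wigirem → wiyirem
  rule 3: no change — wiyirem
  ⇒ Bador wiyirem
No other proto-form is consistent with every reflex, so the reconstruction is *wigiram.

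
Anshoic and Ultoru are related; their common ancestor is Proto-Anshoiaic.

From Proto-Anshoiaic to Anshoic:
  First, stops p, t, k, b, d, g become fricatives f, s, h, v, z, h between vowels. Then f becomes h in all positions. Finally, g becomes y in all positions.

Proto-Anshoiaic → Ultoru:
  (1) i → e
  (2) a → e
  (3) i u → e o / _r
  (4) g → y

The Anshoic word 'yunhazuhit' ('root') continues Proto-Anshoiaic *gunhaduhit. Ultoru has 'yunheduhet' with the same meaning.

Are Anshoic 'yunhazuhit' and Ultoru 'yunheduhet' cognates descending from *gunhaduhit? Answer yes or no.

Derive the expected Ultoru reflex of *gunhaduhit:
Ultoru: start from *gunhaduhit.
  rule 1 (vowel merger): gunhaduhit → gunhaduhet
  rule 2 (vowel merger): gunhaduhet → gunheduhet
  rule 3: no change — gunheduhet
  rule 4 (unconditioned shift): gunheduhet → yunheduhet
  ⇒ Ultoru yunheduhet
Ultoru 'yunheduhet' matches the regular reflex exactly, so the pair is cognate.

yes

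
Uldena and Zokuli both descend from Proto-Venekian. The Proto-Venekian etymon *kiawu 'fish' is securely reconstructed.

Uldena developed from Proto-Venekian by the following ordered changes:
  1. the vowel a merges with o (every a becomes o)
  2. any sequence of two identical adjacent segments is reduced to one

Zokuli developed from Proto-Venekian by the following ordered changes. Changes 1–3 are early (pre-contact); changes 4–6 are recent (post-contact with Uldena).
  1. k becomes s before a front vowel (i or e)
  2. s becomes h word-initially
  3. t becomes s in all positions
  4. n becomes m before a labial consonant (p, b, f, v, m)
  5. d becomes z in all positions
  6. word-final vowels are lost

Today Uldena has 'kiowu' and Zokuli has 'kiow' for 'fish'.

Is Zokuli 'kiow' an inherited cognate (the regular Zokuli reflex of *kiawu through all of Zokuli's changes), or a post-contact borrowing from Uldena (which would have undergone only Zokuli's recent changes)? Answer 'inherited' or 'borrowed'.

borrowed

If inherited, *kiawu would pass through all of Zokuli's changes:
Zokuli: *kiawu
  kiawu → siawu   [palatalisation]
  siawu → hiawu   [debuccalisation]
  hiawu (rule 3 does not apply)
  hiawu (rule 4 does not apply)
  hiawu (rule 5 does not apply)
  hiawu → hiaw   [apocope]
  giving Zokuli hiaw.
If borrowed from Uldena 'kiowu' after the early changes, it would undergo only the recent ones:
  rule 4 (nasal place assimilation): no change (kiowu)
  rule 5 (unconditioned shift): no change (kiowu)
  rule 6 (apocope): kiowu → kiow
  ⇒ as a loan: kiow
Zokuli 'kiow' matches the loan outcome 'kiow', not the inherited 'hiaw' — it skipped the early Zokuli changes, so it was borrowed from Uldena.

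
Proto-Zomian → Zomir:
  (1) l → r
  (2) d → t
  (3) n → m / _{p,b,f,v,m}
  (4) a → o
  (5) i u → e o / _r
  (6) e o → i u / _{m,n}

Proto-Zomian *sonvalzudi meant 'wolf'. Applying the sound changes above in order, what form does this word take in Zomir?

sumvorzuti

Zomir: *sonvalzudi
  sonvalzudi → sonvarzudi   [unconditioned shift]
  sonvarzudi → sonvarzuti   [unconditioned shift]
  sonvarzuti → somvarzuti   [nasal place assimilation]
  somvarzuti → somvorzuti   [vowel merger]
  somvorzuti (rule 5 does not apply)
  somvorzuti → sumvorzuti   [pre-nasal raising]
  giving Zomir sumvorzuti.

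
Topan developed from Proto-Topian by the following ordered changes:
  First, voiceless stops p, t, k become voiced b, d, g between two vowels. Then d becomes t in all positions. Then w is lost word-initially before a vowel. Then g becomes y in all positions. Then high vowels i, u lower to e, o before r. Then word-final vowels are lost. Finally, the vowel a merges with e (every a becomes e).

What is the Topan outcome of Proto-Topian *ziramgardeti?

zeremyertet

Topan: start from *ziramgardeti.
  rule 1 (intervocalic voicing): ziramgardeti → ziramgardedi
  rule 2 (unconditioned shift): ziramgardedi → ziramgarteti
  rule 3: no change — ziramgarteti
  rule 4 (unconditioned shift): ziramgarteti → ziramyarteti
  rule 5 (pre-rhotic lowering): ziramyarteti → zeramyarteti
  rule 6 (apocope): zeramyarteti → zeramyartet
  rule 7 (vowel merger): zeramyartet → zeremyertet
  ⇒ Topan zeremyertet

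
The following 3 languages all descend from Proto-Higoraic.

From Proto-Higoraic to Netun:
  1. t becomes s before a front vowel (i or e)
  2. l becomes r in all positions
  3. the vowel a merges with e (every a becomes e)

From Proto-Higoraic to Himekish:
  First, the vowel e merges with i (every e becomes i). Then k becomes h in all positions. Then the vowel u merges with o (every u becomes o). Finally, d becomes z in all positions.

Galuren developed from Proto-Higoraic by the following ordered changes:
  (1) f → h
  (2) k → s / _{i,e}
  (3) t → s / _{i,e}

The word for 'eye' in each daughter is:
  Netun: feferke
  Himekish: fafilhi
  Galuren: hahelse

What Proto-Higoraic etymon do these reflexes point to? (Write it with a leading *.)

Position 2: Netun has e, Himekish has a, Galuren has a. Himekish preserves a here (none of its changes turn any other segment into a), so the proto-segment is *a.
Position 6: Netun has k, Himekish has h, Galuren has s. Netun preserves k here (none of its changes turn any other segment into k), so the proto-segment is *k.
Position 5: Netun has r, Himekish has l, Galuren has l. Himekish preserves l here (none of its changes turn any other segment into l), so the proto-segment is *l.
This points to *fafelke. Verify forward in each daughter:
Netun: start from *fafelke.
  rule 1: no change — fafelke
  rule 2 (unconditioned shift): fafelke → faferke
  rule 3 (vowel merger): faferke → feferke
  ⇒ Netun feferke
Himekish: *fafelke > fafilki > fafilhi  (by vowel merger, unconditioned shift)
Galuren: start from *fafelke.
  rule 1 (unconditioned shift): fafelke → hahelke
  rule 2 (palatalisation): hahelke → hahelse
  rule 3: no change — hahelse
  ⇒ Galuren hahelse
*fafelke is the unique common source.

*fafelke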